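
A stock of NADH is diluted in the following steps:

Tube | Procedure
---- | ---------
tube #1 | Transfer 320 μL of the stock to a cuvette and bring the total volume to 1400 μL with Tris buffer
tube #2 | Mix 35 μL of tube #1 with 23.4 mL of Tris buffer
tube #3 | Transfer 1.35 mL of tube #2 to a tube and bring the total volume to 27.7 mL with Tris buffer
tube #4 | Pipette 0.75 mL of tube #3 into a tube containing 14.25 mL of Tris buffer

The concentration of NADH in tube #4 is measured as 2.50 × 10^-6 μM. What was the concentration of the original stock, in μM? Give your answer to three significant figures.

3.01 μM

Step 1: 320 μL brought to 1400 μL → factor 1400/320 = 4.375
Step 2: 35 μL + 23.4 mL = 23435 μL total → factor 23435/35 = 669.57
Step 3: 1.35 mL brought to 27.7 mL → factor 27.7/1.35 = 20.519
Step 4: 0.75 mL + 14.25 mL = 15 mL total → factor 15/0.75 = 20
Overall dilution factor = 4.375 × 669.57 × 20.519 × 20 = 1.2021 × 10^6
Stock = 2.50 × 10^-6 μM × 1.2021 × 10^6 = 3.01 μM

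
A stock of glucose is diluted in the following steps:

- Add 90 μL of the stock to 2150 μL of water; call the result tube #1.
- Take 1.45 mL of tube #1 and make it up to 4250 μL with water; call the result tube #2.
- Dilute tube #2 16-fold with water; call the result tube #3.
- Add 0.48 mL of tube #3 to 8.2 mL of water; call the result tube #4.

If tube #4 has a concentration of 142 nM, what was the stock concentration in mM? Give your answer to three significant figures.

Step 1: 90 μL + 2150 μL = 2240 μL total → factor 2240/90 = 24.889
Step 2: 1.45 mL brought to 4250 μL → factor 4.25/1.45 = 2.931
Step 3: 16-fold → factor 16
Step 4: 0.48 mL + 8.2 mL = 8.68 mL total → factor 8.68/0.48 = 18.083
Overall dilution factor = 24.889 × 2.931 × 16 × 18.083 = 21107
Stock = 142 nM × 21107 = 2.997 × 10^6 nM = 3.00 mM

3.00 mM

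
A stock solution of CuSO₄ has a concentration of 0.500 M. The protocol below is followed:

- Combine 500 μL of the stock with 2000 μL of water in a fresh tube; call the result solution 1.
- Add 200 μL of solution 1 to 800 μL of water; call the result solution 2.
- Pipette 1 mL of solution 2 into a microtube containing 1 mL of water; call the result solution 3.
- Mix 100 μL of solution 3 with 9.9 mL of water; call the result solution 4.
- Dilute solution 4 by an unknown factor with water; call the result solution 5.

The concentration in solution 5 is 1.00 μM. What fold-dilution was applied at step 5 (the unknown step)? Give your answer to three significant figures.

Step 1: 500 μL + 2000 μL = 2500 μL total → factor 2500/500 = 5
Step 2: 200 μL + 800 μL = 1000 μL total → factor 1000/200 = 5
Step 3: 1 mL + 1 mL = 2 mL total → factor 2/1 = 2
Step 4: 100 μL + 9.9 mL = 10000 μL total → factor 10000/100 = 100
Step 5: unknown factor x
Product of known-step factors = 5000
Overall factor = 0.500 M / (1.00 μM) = 5 × 10^5
x = 5 × 10^5 / 5000 = 100

100-fold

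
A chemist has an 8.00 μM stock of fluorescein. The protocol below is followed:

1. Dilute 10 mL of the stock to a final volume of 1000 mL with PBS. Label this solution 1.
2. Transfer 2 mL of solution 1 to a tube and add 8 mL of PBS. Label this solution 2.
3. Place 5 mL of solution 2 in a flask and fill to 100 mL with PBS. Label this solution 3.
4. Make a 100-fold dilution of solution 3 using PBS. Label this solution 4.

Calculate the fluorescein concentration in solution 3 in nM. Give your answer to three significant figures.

Step 1: 10 mL brought to 1000 mL → factor 1000/10 = 100
Step 2: 2 mL + 8 mL = 10 mL total → factor 10/2 = 5
Step 3: 5 mL brought to 100 mL → factor 100/5 = 20
Dilution factor through solution 3 = 100 × 5 × 20 = 10000
[solution 3] = 8.00 μM / 10000 = 0.0008000 μM = 0.800 nM

0.800 nM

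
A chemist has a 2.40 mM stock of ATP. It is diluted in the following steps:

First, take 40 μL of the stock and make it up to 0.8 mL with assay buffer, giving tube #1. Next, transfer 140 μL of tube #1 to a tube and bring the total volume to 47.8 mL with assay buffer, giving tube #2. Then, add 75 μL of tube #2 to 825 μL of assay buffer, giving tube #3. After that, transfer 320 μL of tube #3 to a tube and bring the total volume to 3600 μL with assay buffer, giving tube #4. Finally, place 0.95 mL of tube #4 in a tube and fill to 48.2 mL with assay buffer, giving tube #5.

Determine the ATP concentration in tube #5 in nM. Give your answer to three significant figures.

0.0513 nM

Step 1: 40 μL brought to 0.8 mL → factor 800/40 = 20
Step 2: 140 μL brought to 47.8 mL → factor 47800/140 = 341.43
Step 3: 75 μL + 825 μL = 900 μL total → factor 900/75 = 12
Step 4: 320 μL brought to 3600 μL → factor 3600/320 = 11.25
Step 5: 0.95 mL brought to 48.2 mL → factor 48.2/0.95 = 50.737
Overall dilution factor = 20 × 341.43 × 12 × 11.25 × 50.737 = 4.6772 × 10^7
Final = 2.40 mM / 4.6772 × 10^7 = 5.131 × 10^-8 mM = 0.0513 nM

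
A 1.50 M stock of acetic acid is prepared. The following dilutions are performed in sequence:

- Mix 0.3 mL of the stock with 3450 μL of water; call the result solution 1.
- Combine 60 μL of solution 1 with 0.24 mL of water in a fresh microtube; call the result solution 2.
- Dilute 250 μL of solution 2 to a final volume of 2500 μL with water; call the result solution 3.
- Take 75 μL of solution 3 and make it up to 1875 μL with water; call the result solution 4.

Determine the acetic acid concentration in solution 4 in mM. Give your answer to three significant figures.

0.0960 mM

Step 1: 0.3 mL + 3450 μL = 3.75 mL total → factor 3.75/0.3 = 12.5
Step 2: 60 μL + 0.24 mL = 300 μL total → factor 300/60 = 5
Step 3: 250 μL brought to 2500 μL → factor 2500/250 = 10
Step 4: 75 μL brought to 1875 μL → factor 1875/75 = 25
Overall dilution factor = 12.5 × 5 × 10 × 25 = 15625
Final = 1.50 M / 15625 = 9.600 × 10^-5 M = 0.0960 mM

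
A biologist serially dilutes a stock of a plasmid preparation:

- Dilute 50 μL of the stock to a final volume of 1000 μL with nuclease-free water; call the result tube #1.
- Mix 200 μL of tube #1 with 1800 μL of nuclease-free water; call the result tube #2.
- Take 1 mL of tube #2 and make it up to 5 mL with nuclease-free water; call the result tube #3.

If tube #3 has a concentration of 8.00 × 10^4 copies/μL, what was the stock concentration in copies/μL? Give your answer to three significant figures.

Step 1: 50 μL brought to 1000 μL → factor 1000/50 = 20
Step 2: 200 μL + 1800 μL = 2000 μL total → factor 2000/200 = 10
Step 3: 1 mL brought to 5 mL → factor 5/1 = 5
Overall dilution factor = 20 × 10 × 5 = 1000
Stock = 8.00 × 10^4 copies/μL × 1000 = 8.00 × 10^7 copies/μL

8.00 × 10^7 copies/μL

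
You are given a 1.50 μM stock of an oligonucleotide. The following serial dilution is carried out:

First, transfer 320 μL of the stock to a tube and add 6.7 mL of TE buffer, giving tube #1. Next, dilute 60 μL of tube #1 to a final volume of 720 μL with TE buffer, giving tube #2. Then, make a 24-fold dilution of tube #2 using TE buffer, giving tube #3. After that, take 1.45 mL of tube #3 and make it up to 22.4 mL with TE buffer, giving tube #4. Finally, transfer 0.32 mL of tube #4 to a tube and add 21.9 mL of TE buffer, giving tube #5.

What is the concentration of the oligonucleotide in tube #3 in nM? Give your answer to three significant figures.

0.237 nM

Step 1: 320 μL + 6.7 mL = 7020 μL total → factor 7020/320 = 21.938
Step 2: 60 μL brought to 720 μL → factor 720/60 = 12
Step 3: 24-fold → factor 24
Dilution factor through tube #3 = 21.938 × 12 × 24 = 6318
[tube #3] = 1.50 μM / 6318 = 0.0002374 μM = 0.237 nM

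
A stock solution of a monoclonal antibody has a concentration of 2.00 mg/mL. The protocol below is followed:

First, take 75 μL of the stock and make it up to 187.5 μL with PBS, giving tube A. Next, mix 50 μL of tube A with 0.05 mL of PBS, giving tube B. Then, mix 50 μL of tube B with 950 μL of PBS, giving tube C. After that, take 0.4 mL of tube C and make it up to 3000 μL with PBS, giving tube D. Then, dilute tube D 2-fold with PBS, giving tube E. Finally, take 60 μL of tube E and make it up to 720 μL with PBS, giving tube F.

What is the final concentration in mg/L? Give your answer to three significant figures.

Step 1: 75 μL brought to 187.5 μL → factor 187.5/75 = 2.5
Step 2: 50 μL + 0.05 mL = 100 μL total → factor 100/50 = 2
Step 3: 50 μL + 950 μL = 1000 μL total → factor 1000/50 = 20
Step 4: 0.4 mL brought to 3000 μL → factor 3/0.4 = 7.5
Step 5: 2-fold → factor 2
Step 6: 60 μL brought to 720 μL → factor 720/60 = 12
Overall dilution factor = 2.5 × 2 × 20 × 7.5 × 2 × 12 = 18000
Final = 2.00 mg/mL / 18000 = 0.0001111 mg/mL = 0.111 mg/L

0.111 mg/L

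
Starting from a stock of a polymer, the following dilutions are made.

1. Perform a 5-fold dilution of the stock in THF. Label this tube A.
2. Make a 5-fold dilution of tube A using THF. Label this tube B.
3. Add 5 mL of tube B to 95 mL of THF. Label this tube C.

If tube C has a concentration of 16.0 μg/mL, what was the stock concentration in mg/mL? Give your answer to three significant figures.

8.00 mg/mL

Step 1: 5-fold → factor 5
Step 2: 5-fold → factor 5
Step 3: 5 mL + 95 mL = 100 mL total → factor 100/5 = 20
Overall dilution factor = 5 × 5 × 20 = 500
Stock = 16.0 μg/mL × 500 = 8000 μg/mL = 8.00 mg/mL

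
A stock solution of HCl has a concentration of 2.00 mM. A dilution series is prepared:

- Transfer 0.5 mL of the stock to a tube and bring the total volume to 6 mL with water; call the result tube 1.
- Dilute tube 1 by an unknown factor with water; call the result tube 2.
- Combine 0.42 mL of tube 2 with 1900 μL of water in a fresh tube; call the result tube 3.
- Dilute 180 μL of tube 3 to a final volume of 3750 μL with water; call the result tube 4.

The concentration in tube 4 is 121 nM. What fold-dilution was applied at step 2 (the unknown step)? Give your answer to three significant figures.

Step 1: 0.5 mL brought to 6 mL → factor 6/0.5 = 12
Step 2: unknown factor x
Step 3: 0.42 mL + 1900 μL = 2.32 mL total → factor 2.32/0.42 = 5.5238
Step 4: 180 μL brought to 3750 μL → factor 3750/180 = 20.833
Product of known-step factors = 1381
Overall factor = 2.00 mM / (121 nM) = 16529
x = 16529 / 1381 = 12.0

12.0-fold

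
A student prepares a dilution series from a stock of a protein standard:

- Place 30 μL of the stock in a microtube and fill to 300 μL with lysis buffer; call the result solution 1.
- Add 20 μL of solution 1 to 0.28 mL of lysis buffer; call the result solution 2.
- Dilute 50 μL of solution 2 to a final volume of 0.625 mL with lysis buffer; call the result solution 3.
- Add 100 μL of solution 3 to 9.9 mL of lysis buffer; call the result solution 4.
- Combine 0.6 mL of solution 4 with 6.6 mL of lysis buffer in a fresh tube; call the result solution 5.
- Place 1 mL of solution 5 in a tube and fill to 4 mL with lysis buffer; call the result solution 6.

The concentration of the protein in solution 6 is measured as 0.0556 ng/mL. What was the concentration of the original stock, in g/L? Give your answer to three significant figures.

Step 1: 30 μL brought to 300 μL → factor 300/30 = 10
Step 2: 20 μL + 0.28 mL = 300 μL total → factor 300/20 = 15
Step 3: 50 μL brought to 0.625 mL → factor 625/50 = 12.5
Step 4: 100 μL + 9.9 mL = 10000 μL total → factor 10000/100 = 100
Step 5: 0.6 mL + 6.6 mL = 7.2 mL total → factor 7.2/0.6 = 12
Step 6: 1 mL brought to 4 mL → factor 4/1 = 4
Overall dilution factor = 10 × 15 × 12.5 × 100 × 12 × 4 = 9 × 10^6
Stock = 0.0556 ng/mL × 9 × 10^6 = 5.004 × 10^5 ng/mL = 0.500 g/L

0.500 g/L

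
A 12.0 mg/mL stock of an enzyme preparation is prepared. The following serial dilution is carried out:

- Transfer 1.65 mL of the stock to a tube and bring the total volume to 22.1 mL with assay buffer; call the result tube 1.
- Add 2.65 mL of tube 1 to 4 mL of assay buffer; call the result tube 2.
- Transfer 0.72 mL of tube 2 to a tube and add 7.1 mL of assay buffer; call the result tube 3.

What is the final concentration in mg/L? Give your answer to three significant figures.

Step 1: 1.65 mL brought to 22.1 mL → factor 22.1/1.65 = 13.394
Step 2: 2.65 mL + 4 mL = 6.65 mL total → factor 6.65/2.65 = 2.5094
Step 3: 0.72 mL + 7.1 mL = 7.82 mL total → factor 7.82/0.72 = 10.861
Overall dilution factor = 13.394 × 2.5094 × 10.861 = 365.06
Final = 12.0 mg/mL / 365.06 = 0.03287 mg/mL = 32.9 mg/L

32.9 mg/L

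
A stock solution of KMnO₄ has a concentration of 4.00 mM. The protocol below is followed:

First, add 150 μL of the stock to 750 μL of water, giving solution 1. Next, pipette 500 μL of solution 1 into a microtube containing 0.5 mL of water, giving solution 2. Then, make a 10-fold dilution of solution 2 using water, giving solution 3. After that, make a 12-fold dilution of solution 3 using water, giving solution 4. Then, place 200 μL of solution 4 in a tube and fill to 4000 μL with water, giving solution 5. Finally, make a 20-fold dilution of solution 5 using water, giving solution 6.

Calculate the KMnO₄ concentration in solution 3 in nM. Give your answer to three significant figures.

3.33 × 10^4 nM

Step 1: 150 μL + 750 μL = 900 μL total → factor 900/150 = 6
Step 2: 500 μL + 0.5 mL = 1000 μL total → factor 1000/500 = 2
Step 3: 10-fold → factor 10
Dilution factor through solution 3 = 6 × 2 × 10 = 120
[solution 3] = 4.00 mM / 120 = 0.03333 mM = 3.33 × 10^4 nM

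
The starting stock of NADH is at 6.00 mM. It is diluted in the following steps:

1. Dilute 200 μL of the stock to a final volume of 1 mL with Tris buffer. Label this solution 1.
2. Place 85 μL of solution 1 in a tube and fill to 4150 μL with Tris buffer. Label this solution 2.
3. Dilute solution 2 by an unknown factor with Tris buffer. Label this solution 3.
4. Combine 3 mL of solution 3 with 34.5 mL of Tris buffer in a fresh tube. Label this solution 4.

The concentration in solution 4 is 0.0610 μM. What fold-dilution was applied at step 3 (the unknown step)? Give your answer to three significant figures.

Step 1: 200 μL brought to 1 mL → factor 1000/200 = 5
Step 2: 85 μL brought to 4150 μL → factor 4150/85 = 48.824
Step 3: unknown factor x
Step 4: 3 mL + 34.5 mL = 37.5 mL total → factor 37.5/3 = 12.5
Product of known-step factors = 3051.5
Overall factor = 6.00 mM / (0.0610 μM) = 98361
x = 98361 / 3051.5 = 32.2

32.2-fold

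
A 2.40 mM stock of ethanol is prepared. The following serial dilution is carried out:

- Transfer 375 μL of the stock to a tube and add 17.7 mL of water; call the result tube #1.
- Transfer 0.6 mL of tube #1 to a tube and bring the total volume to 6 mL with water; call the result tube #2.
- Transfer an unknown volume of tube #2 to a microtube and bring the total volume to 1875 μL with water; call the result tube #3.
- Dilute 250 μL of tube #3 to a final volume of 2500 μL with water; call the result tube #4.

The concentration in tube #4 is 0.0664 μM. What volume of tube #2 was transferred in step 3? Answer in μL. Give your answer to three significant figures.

Step 1: 375 μL + 17.7 mL = 18075 μL total → factor 18075/375 = 48.2
Step 2: 0.6 mL brought to 6 mL → factor 6/0.6 = 10
Step 3: v brought to 1875 μL → factor = 1875 μL/v
Step 4: 250 μL brought to 2500 μL → factor 2500/250 = 10
Product of known-step factors = 4820
Overall factor = 2.40 mM / (0.0664 μM) = 36145
Step-3 factor = 36145 / 4820 = 7.4989
v = 1875 μL / 7.4989 = 250 μL

250 μL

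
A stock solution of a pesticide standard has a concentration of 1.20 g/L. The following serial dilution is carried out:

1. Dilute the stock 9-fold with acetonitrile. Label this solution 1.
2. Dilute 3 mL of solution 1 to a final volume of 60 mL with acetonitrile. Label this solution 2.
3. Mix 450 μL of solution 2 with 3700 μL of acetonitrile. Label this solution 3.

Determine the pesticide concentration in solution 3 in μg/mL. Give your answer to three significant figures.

Step 1: 9-fold → factor 9
Step 2: 3 mL brought to 60 mL → factor 60/3 = 20
Step 3: 450 μL + 3700 μL = 4150 μL total → factor 4150/450 = 9.2222
Overall dilution factor = 9 × 20 × 9.2222 = 1660
Final = 1.20 g/L / 1660 = 0.0007229 g/L = 0.723 μg/mL

0.723 μg/mL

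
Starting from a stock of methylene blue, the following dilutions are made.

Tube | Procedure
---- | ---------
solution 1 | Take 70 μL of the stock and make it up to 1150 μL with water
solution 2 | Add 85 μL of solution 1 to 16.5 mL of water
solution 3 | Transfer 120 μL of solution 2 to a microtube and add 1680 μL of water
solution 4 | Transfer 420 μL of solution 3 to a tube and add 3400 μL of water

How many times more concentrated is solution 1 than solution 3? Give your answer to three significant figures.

Step 1: 70 μL brought to 1150 μL → factor 1150/70 = 16.429
Step 2: 85 μL + 16.5 mL = 16585 μL total → factor 16585/85 = 195.12
Step 3: 120 μL + 1680 μL = 1800 μL total → factor 1800/120 = 15
Dilution factor to solution 1 = 16.429; to solution 3 = 48083
[solution 1]/[solution 3] = (factor to solution 3)/(factor to solution 1) = 48083/16.429 = 2.93 × 10^3

2.93 × 10^3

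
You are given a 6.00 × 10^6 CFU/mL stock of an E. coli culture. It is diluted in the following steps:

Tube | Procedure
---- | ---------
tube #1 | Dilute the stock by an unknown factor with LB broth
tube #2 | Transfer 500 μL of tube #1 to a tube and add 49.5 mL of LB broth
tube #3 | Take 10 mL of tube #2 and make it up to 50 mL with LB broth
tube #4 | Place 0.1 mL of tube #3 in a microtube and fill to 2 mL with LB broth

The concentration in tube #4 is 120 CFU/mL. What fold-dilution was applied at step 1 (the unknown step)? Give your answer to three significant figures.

5.00-fold

Step 1: unknown factor x
Step 2: 500 μL + 49.5 mL = 50000 μL total → factor 50000/500 = 100
Step 3: 10 mL brought to 50 mL → factor 50/10 = 5
Step 4: 0.1 mL brought to 2 mL → factor 2/0.1 = 20
Product of known-step factors = 10000
Overall factor = 6.00 × 10^6 CFU/mL / (120 CFU/mL) = 50000
x = 50000 / 10000 = 5.00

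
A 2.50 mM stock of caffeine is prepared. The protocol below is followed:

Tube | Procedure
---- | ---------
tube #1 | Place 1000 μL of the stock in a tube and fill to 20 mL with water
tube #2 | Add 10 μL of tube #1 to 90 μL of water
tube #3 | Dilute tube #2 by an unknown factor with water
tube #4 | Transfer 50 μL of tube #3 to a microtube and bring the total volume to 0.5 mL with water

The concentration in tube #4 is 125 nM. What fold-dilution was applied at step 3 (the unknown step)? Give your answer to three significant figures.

10.0-fold

Step 1: 1000 μL brought to 20 mL → factor 20000/1000 = 20
Step 2: 10 μL + 90 μL = 100 μL total → factor 100/10 = 10
Step 3: unknown factor x
Step 4: 50 μL brought to 0.5 mL → factor 500/50 = 10
Product of known-step factors = 2000
Overall factor = 2.50 mM / (125 nM) = 20000
x = 20000 / 2000 = 10.0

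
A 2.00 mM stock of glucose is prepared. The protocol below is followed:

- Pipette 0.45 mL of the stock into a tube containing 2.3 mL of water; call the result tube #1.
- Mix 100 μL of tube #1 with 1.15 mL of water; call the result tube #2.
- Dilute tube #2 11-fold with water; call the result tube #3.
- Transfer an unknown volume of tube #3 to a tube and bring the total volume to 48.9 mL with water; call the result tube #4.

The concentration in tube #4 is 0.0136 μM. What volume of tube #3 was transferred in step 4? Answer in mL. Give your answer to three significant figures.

Step 1: 0.45 mL + 2.3 mL = 2.75 mL total → factor 2.75/0.45 = 6.1111
Step 2: 100 μL + 1.15 mL = 1250 μL total → factor 1250/100 = 12.5
Step 3: 11-fold → factor 11
Step 4: v brought to 48.9 mL → factor = 48.9 mL/v
Product of known-step factors = 840.28
Overall factor = 2.00 mM / (0.0136 μM) = 1.4706 × 10^5
Step-4 factor = 1.4706 × 10^5 / 840.28 = 175.01
v = 48.9 mL / 175.01 = 0.279 mL

0.279 mL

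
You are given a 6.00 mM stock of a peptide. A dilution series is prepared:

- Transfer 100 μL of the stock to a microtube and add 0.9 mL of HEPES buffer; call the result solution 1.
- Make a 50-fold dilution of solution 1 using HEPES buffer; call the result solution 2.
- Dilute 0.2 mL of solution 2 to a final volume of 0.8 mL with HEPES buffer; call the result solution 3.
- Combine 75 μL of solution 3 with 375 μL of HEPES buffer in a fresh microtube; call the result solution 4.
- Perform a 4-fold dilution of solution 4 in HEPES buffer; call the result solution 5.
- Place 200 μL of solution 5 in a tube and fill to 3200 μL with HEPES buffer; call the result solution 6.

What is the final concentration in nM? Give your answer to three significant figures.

7.81 nM

Step 1: 100 μL + 0.9 mL = 1000 μL total → factor 1000/100 = 10
Step 2: 50-fold → factor 50
Step 3: 0.2 mL brought to 0.8 mL → factor 0.8/0.2 = 4
Step 4: 75 μL + 375 μL = 450 μL total → factor 450/75 = 6
Step 5: 4-fold → factor 4
Step 6: 200 μL brought to 3200 μL → factor 3200/200 = 16
Overall dilution factor = 10 × 50 × 4 × 6 × 4 × 16 = 7.68 × 10^5
Final = 6.00 mM / 7.68 × 10^5 = 7.813 × 10^-6 mM = 7.81 nM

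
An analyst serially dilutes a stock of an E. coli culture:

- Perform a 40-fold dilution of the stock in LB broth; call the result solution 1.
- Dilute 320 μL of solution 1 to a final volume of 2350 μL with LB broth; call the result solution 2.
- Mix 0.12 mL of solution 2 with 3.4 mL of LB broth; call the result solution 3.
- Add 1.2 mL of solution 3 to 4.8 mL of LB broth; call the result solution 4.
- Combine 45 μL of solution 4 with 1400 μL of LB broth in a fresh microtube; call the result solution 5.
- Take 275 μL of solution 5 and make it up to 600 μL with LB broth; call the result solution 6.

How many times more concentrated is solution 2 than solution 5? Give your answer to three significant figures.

Step 1: 40-fold → factor 40
Step 2: 320 μL brought to 2350 μL → factor 2350/320 = 7.3438
Step 3: 0.12 mL + 3.4 mL = 3.52 mL total → factor 3.52/0.12 = 29.333
Step 4: 1.2 mL + 4.8 mL = 6 mL total → factor 6/1.2 = 5
Step 5: 45 μL + 1400 μL = 1445 μL total → factor 1445/45 = 32.111
Dilution factor to solution 2 = 293.75; to solution 5 = 1.3835 × 10^6
[solution 2]/[solution 5] = (factor to solution 5)/(factor to solution 2) = 1.3835 × 10^6/293.75 = 4.71 × 10^3

4.71 × 10^3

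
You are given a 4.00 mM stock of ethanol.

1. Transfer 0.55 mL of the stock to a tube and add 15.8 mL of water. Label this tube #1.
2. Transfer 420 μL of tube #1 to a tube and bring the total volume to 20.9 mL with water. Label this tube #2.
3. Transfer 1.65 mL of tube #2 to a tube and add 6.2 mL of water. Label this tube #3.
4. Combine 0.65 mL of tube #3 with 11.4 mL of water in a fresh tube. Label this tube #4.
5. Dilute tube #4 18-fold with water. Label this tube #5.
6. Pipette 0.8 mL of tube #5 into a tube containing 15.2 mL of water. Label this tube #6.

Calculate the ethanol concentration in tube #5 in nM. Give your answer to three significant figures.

Step 1: 0.55 mL + 15.8 mL = 16.35 mL total → factor 16.35/0.55 = 29.727
Step 2: 420 μL brought to 20.9 mL → factor 20900/420 = 49.762
Step 3: 1.65 mL + 6.2 mL = 7.85 mL total → factor 7.85/1.65 = 4.7576
Step 4: 0.65 mL + 11.4 mL = 12.05 mL total → factor 12.05/0.65 = 18.538
Step 5: 18-fold → factor 18
Dilution factor through tube #5 = 29.727 × 49.762 × 4.7576 × 18.538 × 18 = 2.3485 × 10^6
[tube #5] = 4.00 mM / 2.3485 × 10^6 = 1.703 × 10^-6 mM = 1.70 nM

1.70 nM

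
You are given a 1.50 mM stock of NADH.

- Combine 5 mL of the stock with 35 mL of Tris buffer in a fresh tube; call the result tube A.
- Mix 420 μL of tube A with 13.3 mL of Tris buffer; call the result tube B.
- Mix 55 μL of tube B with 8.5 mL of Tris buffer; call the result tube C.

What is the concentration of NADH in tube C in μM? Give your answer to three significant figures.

0.0369 μM

Step 1: 5 mL + 35 mL = 40 mL total → factor 40/5 = 8
Step 2: 420 μL + 13.3 mL = 13720 μL total → factor 13720/420 = 32.667
Step 3: 55 μL + 8.5 mL = 8555 μL total → factor 8555/55 = 155.55
Overall dilution factor = 8 × 32.667 × 155.55 = 40649
Final = 1.50 mM / 40649 = 3.690 × 10^-5 mM = 0.0369 μM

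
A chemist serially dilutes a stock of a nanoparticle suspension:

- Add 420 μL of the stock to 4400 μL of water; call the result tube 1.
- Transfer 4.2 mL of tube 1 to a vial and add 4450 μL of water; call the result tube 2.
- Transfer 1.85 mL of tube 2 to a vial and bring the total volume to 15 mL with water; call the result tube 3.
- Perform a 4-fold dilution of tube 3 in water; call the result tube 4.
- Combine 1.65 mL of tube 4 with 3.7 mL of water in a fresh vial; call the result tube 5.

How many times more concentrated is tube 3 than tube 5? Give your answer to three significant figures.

Step 1: 420 μL + 4400 μL = 4820 μL total → factor 4820/420 = 11.476
Step 2: 4.2 mL + 4450 μL = 8.65 mL total → factor 8.65/4.2 = 2.0595
Step 3: 1.85 mL brought to 15 mL → factor 15/1.85 = 8.1081
Step 4: 4-fold → factor 4
Step 5: 1.65 mL + 3.7 mL = 5.35 mL total → factor 5.35/1.65 = 3.2424
Dilution factor to tube 3 = 191.64; to tube 5 = 2485.5
[tube 3]/[tube 5] = (factor to tube 5)/(factor to tube 3) = 2485.5/191.64 = 13.0

13.0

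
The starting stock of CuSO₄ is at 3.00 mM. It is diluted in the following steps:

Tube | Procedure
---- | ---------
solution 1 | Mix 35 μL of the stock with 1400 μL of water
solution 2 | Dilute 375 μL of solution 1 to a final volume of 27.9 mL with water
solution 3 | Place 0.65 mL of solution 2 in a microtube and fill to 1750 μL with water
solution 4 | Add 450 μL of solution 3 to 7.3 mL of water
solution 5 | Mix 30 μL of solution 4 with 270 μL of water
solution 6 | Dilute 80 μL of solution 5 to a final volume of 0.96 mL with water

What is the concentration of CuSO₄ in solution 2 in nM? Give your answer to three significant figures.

Step 1: 35 μL + 1400 μL = 1435 μL total → factor 1435/35 = 41
Step 2: 375 μL brought to 27.9 mL → factor 27900/375 = 74.4
Dilution factor through solution 2 = 41 × 74.4 = 3050.4
[solution 2] = 3.00 mM / 3050.4 = 0.0009835 mM = 983 nM

983 nM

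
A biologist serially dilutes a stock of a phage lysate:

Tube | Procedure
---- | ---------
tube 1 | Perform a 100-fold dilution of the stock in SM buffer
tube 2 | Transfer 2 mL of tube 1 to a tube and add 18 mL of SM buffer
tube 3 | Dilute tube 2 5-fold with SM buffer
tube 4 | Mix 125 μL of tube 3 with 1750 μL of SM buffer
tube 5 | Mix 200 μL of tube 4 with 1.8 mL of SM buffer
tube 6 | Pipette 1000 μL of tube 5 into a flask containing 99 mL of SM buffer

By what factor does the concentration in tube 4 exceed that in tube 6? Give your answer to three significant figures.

Step 1: 100-fold → factor 100
Step 2: 2 mL + 18 mL = 20 mL total → factor 20/2 = 10
Step 3: 5-fold → factor 5
Step 4: 125 μL + 1750 μL = 1875 μL total → factor 1875/125 = 15
Step 5: 200 μL + 1.8 mL = 2000 μL total → factor 2000/200 = 10
Step 6: 1000 μL + 99 mL = 1 × 10^5 μL total → factor 1 × 10^5/1000 = 100
Dilution factor to tube 4 = 75000; to tube 6 = 7.5 × 10^7
[tube 4]/[tube 6] = (factor to tube 6)/(factor to tube 4) = 7.5 × 10^7/75000 = 1.00 × 10^3

1.00 × 10^3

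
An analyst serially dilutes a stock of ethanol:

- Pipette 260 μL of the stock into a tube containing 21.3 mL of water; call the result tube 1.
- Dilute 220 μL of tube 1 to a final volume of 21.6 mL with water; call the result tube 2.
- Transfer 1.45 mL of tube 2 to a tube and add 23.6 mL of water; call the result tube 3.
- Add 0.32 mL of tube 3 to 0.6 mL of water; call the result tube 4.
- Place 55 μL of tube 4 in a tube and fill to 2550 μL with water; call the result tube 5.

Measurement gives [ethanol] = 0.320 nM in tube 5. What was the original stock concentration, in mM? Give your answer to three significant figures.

6.00 mM

Step 1: 260 μL + 21.3 mL = 21560 μL total → factor 21560/260 = 82.923
Step 2: 220 μL brought to 21.6 mL → factor 21600/220 = 98.182
Step 3: 1.45 mL + 23.6 mL = 25.05 mL total → factor 25.05/1.45 = 17.276
Step 4: 0.32 mL + 0.6 mL = 0.92 mL total → factor 0.92/0.32 = 2.875
Step 5: 55 μL brought to 2550 μL → factor 2550/55 = 46.364
Overall dilution factor = 82.923 × 98.182 × 17.276 × 2.875 × 46.364 = 1.8748 × 10^7
Stock = 0.320 nM × 1.8748 × 10^7 = 5.999 × 10^6 nM = 6.00 mM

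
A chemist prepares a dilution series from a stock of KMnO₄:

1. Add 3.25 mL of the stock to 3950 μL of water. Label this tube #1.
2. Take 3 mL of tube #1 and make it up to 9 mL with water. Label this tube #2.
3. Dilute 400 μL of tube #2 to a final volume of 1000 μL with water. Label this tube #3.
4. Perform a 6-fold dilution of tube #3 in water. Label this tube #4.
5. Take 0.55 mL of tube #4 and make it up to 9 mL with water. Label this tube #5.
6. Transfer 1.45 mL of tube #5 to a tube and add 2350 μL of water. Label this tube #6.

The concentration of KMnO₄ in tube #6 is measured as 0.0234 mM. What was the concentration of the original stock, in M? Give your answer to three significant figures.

Step 1: 3.25 mL + 3950 μL = 7.2 mL total → factor 7.2/3.25 = 2.2154
Step 2: 3 mL brought to 9 mL → factor 9/3 = 3
Step 3: 400 μL brought to 1000 μL → factor 1000/400 = 2.5
Step 4: 6-fold → factor 6
Step 5: 0.55 mL brought to 9 mL → factor 9/0.55 = 16.364
Step 6: 1.45 mL + 2350 μL = 3.8 mL total → factor 3.8/1.45 = 2.6207
Overall dilution factor = 2.2154 × 3 × 2.5 × 6 × 16.364 × 2.6207 = 4275.2
Stock = 0.0234 mM × 4275.2 = 100.0 mM = 0.100 M

0.100 M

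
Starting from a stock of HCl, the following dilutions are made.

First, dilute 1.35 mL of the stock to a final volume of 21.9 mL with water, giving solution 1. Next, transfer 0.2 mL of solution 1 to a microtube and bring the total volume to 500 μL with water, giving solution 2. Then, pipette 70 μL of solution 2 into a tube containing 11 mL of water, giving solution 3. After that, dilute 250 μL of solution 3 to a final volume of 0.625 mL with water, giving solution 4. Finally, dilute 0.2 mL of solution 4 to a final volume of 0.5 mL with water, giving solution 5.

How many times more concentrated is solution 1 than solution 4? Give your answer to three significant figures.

988

Step 1: 1.35 mL brought to 21.9 mL → factor 21.9/1.35 = 16.222
Step 2: 0.2 mL brought to 500 μL → factor 0.5/0.2 = 2.5
Step 3: 70 μL + 11 mL = 11070 μL total → factor 11070/70 = 158.14
Step 4: 250 μL brought to 0.625 mL → factor 625/250 = 2.5
Dilution factor to solution 1 = 16.222; to solution 4 = 16034
[solution 1]/[solution 4] = (factor to solution 4)/(factor to solution 1) = 16034/16.222 = 988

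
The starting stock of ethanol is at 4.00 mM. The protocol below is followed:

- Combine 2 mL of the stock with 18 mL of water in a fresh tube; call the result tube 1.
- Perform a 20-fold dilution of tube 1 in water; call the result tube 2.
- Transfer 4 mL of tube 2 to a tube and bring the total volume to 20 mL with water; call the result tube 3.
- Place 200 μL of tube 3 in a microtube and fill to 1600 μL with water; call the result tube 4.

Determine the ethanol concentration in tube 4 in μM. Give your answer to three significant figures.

Step 1: 2 mL + 18 mL = 20 mL total → factor 20/2 = 10
Step 2: 20-fold → factor 20
Step 3: 4 mL brought to 20 mL → factor 20/4 = 5
Step 4: 200 μL brought to 1600 μL → factor 1600/200 = 8
Overall dilution factor = 10 × 20 × 5 × 8 = 8000
Final = 4.00 mM / 8000 = 0.0005000 mM = 0.500 μM

0.500 μM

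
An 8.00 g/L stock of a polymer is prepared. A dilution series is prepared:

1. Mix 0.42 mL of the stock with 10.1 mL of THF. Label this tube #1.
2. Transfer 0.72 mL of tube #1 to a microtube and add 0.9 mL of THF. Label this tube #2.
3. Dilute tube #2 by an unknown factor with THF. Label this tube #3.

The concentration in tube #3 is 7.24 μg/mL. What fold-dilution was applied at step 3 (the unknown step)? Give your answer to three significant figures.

Step 1: 0.42 mL + 10.1 mL = 10.52 mL total → factor 10.52/0.42 = 25.048
Step 2: 0.72 mL + 0.9 mL = 1.62 mL total → factor 1.62/0.72 = 2.25
Step 3: unknown factor x
Product of known-step factors = 56.357
Overall factor = 8.00 g/L / (7.24 μg/mL) = 1105
x = 1105 / 56.357 = 19.6

19.6-fold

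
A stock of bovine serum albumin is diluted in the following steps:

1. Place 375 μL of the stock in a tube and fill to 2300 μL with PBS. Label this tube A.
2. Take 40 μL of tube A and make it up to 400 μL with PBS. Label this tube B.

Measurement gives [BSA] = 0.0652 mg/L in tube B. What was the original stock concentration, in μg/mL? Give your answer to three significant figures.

Step 1: 375 μL brought to 2300 μL → factor 2300/375 = 6.1333
Step 2: 40 μL brought to 400 μL → factor 400/40 = 10
Overall dilution factor = 6.1333 × 10 = 61.333
Stock = 0.0652 mg/L × 61.333 = 3.999 mg/L = 4.00 μg/mL

4.00 μg/mL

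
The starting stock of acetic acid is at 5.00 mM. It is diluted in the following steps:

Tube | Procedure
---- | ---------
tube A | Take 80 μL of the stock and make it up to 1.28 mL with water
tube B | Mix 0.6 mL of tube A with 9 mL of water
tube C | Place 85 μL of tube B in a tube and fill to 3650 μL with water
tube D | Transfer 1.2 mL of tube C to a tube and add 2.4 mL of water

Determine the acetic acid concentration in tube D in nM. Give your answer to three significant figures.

Step 1: 80 μL brought to 1.28 mL → factor 1280/80 = 16
Step 2: 0.6 mL + 9 mL = 9.6 mL total → factor 9.6/0.6 = 16
Step 3: 85 μL brought to 3650 μL → factor 3650/85 = 42.941
Step 4: 1.2 mL + 2.4 mL = 3.6 mL total → factor 3.6/1.2 = 3
Overall dilution factor = 16 × 16 × 42.941 × 3 = 32979
Final = 5.00 mM / 32979 = 0.0001516 mM = 152 nM

152 nM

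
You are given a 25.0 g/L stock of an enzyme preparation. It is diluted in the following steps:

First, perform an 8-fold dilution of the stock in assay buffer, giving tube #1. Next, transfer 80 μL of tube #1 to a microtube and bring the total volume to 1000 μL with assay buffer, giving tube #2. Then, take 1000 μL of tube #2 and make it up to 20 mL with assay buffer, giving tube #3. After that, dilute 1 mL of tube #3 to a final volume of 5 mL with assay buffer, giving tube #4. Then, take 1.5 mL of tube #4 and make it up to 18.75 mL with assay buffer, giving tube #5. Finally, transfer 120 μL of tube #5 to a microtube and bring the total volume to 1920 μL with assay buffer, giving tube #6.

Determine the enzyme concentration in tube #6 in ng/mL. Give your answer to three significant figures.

12.5 ng/mL

Step 1: 8-fold → factor 8
Step 2: 80 μL brought to 1000 μL → factor 1000/80 = 12.5
Step 3: 1000 μL brought to 20 mL → factor 20000/1000 = 20
Step 4: 1 mL brought to 5 mL → factor 5/1 = 5
Step 5: 1.5 mL brought to 18.75 mL → factor 18.75/1.5 = 12.5
Step 6: 120 μL brought to 1920 μL → factor 1920/120 = 16
Overall dilution factor = 8 × 12.5 × 20 × 5 × 12.5 × 16 = 2 × 10^6
Final = 25.0 g/L / 2 × 10^6 = 1.250 × 10^-5 g/L = 12.5 ng/mL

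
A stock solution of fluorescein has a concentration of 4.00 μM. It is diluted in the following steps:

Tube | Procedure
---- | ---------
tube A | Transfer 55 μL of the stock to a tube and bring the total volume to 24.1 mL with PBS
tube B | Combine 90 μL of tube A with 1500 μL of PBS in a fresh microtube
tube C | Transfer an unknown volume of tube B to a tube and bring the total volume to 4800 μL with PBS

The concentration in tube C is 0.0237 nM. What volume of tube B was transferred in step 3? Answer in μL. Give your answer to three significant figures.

220 μL

Step 1: 55 μL brought to 24.1 mL → factor 24100/55 = 438.18
Step 2: 90 μL + 1500 μL = 1590 μL total → factor 1590/90 = 17.667
Step 3: v brought to 4800 μL → factor = 4800 μL/v
Product of known-step factors = 7741.2
Overall factor = 4.00 μM / (0.0237 nM) = 1.6878 × 10^5
Step-3 factor = 1.6878 × 10^5 / 7741.2 = 21.802
v = 4800 μL / 21.802 = 220 μL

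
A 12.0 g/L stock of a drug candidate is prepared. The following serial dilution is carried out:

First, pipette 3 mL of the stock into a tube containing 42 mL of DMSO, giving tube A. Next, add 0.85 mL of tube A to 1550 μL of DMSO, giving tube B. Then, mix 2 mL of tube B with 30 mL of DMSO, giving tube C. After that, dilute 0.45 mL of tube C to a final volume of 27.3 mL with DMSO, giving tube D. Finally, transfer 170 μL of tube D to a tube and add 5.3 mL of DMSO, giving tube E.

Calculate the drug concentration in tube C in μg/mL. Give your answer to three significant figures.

Step 1: 3 mL + 42 mL = 45 mL total → factor 45/3 = 15
Step 2: 0.85 mL + 1550 μL = 2.4 mL total → factor 2.4/0.85 = 2.8235
Step 3: 2 mL + 30 mL = 32 mL total → factor 32/2 = 16
Dilution factor through tube C = 15 × 2.8235 × 16 = 677.65
[tube C] = 12.0 g/L / 677.65 = 0.01771 g/L = 17.7 μg/mL

17.7 μg/mL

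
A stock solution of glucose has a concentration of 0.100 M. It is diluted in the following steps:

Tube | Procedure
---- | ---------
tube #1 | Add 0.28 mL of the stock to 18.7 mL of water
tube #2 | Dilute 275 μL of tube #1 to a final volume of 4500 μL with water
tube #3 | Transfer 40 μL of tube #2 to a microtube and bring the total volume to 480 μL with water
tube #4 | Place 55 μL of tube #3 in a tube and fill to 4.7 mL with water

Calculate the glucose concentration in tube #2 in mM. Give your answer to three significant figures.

0.0902 mM

Step 1: 0.28 mL + 18.7 mL = 18.98 mL total → factor 18.98/0.28 = 67.786
Step 2: 275 μL brought to 4500 μL → factor 4500/275 = 16.364
Dilution factor through tube #2 = 67.786 × 16.364 = 1109.2
[tube #2] = 0.100 M / 1109.2 = 9.015 × 10^-5 M = 0.0902 mM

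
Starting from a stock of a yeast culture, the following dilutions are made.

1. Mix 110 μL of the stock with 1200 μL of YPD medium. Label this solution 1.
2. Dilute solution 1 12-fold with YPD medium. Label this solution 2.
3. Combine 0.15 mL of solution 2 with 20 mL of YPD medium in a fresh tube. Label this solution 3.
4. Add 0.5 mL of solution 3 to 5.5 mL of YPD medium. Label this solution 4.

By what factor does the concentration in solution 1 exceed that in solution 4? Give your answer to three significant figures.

1.93 × 10^4

Step 1: 110 μL + 1200 μL = 1310 μL total → factor 1310/110 = 11.909
Step 2: 12-fold → factor 12
Step 3: 0.15 mL + 20 mL = 20.15 mL total → factor 20.15/0.15 = 134.33
Step 4: 0.5 mL + 5.5 mL = 6 mL total → factor 6/0.5 = 12
Dilution factor to solution 1 = 11.909; to solution 4 = 2.3037 × 10^5
[solution 1]/[solution 4] = (factor to solution 4)/(factor to solution 1) = 2.3037 × 10^5/11.909 = 1.93 × 10^4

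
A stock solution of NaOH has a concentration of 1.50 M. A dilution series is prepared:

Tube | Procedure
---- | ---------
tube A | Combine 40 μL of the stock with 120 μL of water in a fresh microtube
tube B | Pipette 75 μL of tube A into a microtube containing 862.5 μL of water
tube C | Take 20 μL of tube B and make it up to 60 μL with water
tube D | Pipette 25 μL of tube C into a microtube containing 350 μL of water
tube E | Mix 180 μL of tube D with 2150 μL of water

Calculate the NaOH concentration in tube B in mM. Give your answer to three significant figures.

30.0 mM

Step 1: 40 μL + 120 μL = 160 μL total → factor 160/40 = 4
Step 2: 75 μL + 862.5 μL = 937.5 μL total → factor 937.5/75 = 12.5
Dilution factor through tube B = 4 × 12.5 = 50
[tube B] = 1.50 M / 50 = 0.03000 M = 30.0 mM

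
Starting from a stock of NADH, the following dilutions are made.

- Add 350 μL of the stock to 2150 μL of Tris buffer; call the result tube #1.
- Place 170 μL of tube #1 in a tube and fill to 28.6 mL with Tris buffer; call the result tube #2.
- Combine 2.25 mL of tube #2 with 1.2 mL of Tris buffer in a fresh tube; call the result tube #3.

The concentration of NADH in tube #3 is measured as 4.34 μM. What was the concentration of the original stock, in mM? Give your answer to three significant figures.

8.00 mM

Step 1: 350 μL + 2150 μL = 2500 μL total → factor 2500/350 = 7.1429
Step 2: 170 μL brought to 28.6 mL → factor 28600/170 = 168.24
Step 3: 2.25 mL + 1.2 mL = 3.45 mL total → factor 3.45/2.25 = 1.5333
Overall dilution factor = 7.1429 × 168.24 × 1.5333 = 1842.6
Stock = 4.34 μM × 1842.6 = 7997 μM = 8.00 mM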